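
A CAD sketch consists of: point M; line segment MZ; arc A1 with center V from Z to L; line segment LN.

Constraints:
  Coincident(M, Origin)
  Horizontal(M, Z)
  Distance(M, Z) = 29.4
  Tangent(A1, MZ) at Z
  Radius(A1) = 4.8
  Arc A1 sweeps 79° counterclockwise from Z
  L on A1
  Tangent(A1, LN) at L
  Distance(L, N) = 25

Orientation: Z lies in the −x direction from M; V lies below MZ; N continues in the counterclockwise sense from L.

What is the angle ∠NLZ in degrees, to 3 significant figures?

140°

On A1, Z sits at bearing 90° from V; a 79° counterclockwise sweep puts L at bearing 169°, so L = V + 4.8·(cos 169°, sin 169°) = (-34.1, -3.88). Tangency of A1 to LN means the radius VL is perpendicular to LN, so LN runs along (−sin 169°, cos 169°); with |LN| = 25.0, N = (-38.9, -28.4). Then cos ∠NLZ = LN·LZ / (|LN||LZ|), giving 140°.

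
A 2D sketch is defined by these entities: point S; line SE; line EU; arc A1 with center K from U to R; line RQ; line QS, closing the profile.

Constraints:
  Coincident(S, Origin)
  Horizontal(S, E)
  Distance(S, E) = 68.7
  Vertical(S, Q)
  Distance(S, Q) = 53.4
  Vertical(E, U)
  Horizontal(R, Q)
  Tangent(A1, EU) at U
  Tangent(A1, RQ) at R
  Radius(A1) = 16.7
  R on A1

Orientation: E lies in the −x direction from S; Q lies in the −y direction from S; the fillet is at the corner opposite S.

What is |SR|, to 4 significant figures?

74.54

S is at the origin; S and E share the same y with |SE| = 68.7 and E on the −x side, so E = (-68.70, 0.000). S and Q share the same x with |SQ| = 53.4 and Q on the −y side, so Q = (0.000, -53.40). The virtual corner opposite S is at (-68.70, -53.40). The tangent condition forces KU to be normal to EU and since A1 is tangent to RQ there, KR ⟂ RQ, with radius 16.7, so the center K sits 16.7 in from both sides at K = (-52.00, -36.70). That places the tangent points at U = (-68.70, -36.70) on EU and R = (-52.00, -53.40) on RQ. Then |SR| = |R − S| = 74.54.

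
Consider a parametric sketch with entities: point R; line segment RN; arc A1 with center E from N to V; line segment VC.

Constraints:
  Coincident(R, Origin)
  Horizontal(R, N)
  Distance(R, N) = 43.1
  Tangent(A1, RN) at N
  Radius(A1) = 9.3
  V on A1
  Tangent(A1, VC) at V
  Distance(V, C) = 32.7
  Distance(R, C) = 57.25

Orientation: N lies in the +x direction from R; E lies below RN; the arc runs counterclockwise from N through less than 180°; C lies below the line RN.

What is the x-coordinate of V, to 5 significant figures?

33.871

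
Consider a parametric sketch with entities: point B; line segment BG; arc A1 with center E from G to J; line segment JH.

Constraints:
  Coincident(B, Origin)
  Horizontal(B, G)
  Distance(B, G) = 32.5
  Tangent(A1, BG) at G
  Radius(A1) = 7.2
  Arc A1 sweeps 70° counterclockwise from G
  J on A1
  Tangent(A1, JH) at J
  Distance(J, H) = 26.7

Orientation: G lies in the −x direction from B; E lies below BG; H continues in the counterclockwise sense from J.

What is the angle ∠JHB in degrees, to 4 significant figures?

38.35°

B is at the origin; BG is horizontal with |BG| = 32.5 and G on the −x side, so G = (-32.50, 0.000). The tangent condition forces EG to be normal to BG, so E = G + (0, -7.2) = (-32.50, -7.200). On A1, G sits at bearing 90° from E; a 70° counterclockwise sweep puts J at bearing 160°, so J = E + 7.2·(cos 160°, sin 160°) = (-39.27, -4.737). Since A1 is tangent to JH there, EJ ⟂ JH, so JH runs along (−sin 160°, cos 160°); with |JH| = 26.7, H = (-48.40, -29.83). Then cos ∠JHB = HJ·HB / (|HJ||HB|), giving 38.35°.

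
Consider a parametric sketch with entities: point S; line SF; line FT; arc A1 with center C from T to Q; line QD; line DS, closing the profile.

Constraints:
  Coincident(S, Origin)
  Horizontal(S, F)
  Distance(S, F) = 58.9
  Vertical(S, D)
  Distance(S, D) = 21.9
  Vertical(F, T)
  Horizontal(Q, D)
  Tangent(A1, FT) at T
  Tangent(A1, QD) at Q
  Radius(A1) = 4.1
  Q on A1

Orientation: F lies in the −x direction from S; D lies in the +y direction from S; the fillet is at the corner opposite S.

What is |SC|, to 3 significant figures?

57.6

S and D share the same x with |SD| = 21.9 and D on the +y side, so D = (0.00, 21.9). The virtual corner opposite S is at (-58.9, 21.9). Tangency of A1 to FT means the radius CT is perpendicular to FT and since A1 is tangent to QD there, CQ ⟂ QD, with radius 4.1, so the center C sits 4.1 in from both sides at C = (-54.8, 17.8). Then |SC| = |C − S| = 57.6.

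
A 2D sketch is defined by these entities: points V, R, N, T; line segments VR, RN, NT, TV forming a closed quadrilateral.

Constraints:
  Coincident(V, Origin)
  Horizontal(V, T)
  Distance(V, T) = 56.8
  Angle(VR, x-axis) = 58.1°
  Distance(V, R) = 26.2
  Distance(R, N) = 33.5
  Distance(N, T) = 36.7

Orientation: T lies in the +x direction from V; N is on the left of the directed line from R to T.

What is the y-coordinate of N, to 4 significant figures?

34.73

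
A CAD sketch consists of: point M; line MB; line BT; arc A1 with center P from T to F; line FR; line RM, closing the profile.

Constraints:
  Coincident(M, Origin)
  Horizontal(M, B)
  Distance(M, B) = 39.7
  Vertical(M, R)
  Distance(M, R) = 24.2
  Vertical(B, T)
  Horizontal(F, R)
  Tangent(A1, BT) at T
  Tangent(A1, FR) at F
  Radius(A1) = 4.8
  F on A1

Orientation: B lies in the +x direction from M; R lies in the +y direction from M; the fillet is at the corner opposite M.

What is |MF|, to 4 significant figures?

42.47

M is at the origin; M and B share the same y with |MB| = 39.7 and B on the +x side, so B = (39.70, 0.000). M and R share the same x with |MR| = 24.2 and R on the +y side, so R = (0.000, 24.20). The virtual corner opposite M is at (39.70, 24.20). Since A1 is tangent to BT there, PT ⟂ BT and A1 meets FR tangentially, so PF is at right angles to FR, with radius 4.8, so the center P sits 4.8 in from both sides at P = (34.90, 19.40). That places the tangent points at T = (39.70, 19.40) on BT and F = (34.90, 24.20) on FR. Then |MF| = |F − M| = 42.47.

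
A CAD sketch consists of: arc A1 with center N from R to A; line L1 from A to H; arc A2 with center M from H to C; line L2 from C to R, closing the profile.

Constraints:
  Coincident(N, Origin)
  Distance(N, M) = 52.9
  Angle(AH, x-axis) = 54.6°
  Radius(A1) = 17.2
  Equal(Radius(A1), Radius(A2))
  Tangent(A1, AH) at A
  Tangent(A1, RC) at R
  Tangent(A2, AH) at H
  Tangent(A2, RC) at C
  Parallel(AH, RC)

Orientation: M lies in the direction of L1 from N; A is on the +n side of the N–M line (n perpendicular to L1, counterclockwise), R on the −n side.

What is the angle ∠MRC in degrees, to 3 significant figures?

18.0°

The slot axis is L1's direction at 54.6°, so u = (cos 54.6°, sin 54.6°) = (0.579, 0.815) and n = (−sin 54.6°, cos 54.6°) = (-0.815, 0.579). N is at the origin and M lies 52.9 along u from N, so M = 52.9·u = (30.6, 43.1). Tangency of A1 to both parallel lines with radius 17.2 puts A and R at N ± 17.2·n: A = (-14.0, 9.96), R = (14.0, -9.96). Equal radii place H and C the same way about M: H = M + 17.2·n = (16.6, 53.1), C = M − 17.2·n = (44.7, 33.2). Then cos ∠MRC = RM·RC / (|RM||RC|), giving 18.0°.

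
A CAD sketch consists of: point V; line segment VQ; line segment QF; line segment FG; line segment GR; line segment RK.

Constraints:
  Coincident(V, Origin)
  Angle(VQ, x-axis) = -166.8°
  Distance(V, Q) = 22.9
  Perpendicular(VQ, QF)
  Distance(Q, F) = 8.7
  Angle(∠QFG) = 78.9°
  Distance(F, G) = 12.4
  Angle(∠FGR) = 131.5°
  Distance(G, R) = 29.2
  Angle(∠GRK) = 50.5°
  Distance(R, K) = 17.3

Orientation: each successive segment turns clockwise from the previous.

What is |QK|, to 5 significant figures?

18.912

V is at the origin; VQ runs at -166.8° with length 22.9, so Q = (-22.295, -5.2292). VQ ⟂ QF, so QF runs at 103.20°; with |QF| = 8.7, F = (-24.282, 3.2409). ∠QFG = 78.9° gives FG at 2.1000° from the x-axis; with |FG| = 12.4, G = (-11.890, 3.6953). ∠FGR = 131.5° gives GR at -46.400° from the x-axis; with |GR| = 29.2, R = (8.2470, -17.451). ∠GRK = 50.5° gives RK at -175.90° from the x-axis; with |RK| = 17.3, K = (-9.0088, -18.687). Then |QK| = |K − Q| = 18.912.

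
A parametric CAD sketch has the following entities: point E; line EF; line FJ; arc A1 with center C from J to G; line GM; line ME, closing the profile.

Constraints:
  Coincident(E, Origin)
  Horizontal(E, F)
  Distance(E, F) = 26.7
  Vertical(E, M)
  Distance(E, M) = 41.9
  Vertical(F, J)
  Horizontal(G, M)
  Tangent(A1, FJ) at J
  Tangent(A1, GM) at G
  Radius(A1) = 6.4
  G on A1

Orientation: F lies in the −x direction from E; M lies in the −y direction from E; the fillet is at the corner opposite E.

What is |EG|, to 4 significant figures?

46.56

E is at the origin; E and F share the same y with |EF| = 26.7 and F on the −x side, so F = (-26.70, 0.000). E and M share the same x with |EM| = 41.9 and M on the −y side, so M = (0.000, -41.90). The virtual corner opposite E is at (-26.70, -41.90). A1 meets FJ tangentially, so CJ is at right angles to FJ and the tangent condition forces CG to be normal to GM, with radius 6.4, so the center C sits 6.4 in from both sides at C = (-20.30, -35.50). That places the tangent points at J = (-26.70, -35.50) on FJ and G = (-20.30, -41.90) on GM. Then |EG| = |G − E| = 46.56.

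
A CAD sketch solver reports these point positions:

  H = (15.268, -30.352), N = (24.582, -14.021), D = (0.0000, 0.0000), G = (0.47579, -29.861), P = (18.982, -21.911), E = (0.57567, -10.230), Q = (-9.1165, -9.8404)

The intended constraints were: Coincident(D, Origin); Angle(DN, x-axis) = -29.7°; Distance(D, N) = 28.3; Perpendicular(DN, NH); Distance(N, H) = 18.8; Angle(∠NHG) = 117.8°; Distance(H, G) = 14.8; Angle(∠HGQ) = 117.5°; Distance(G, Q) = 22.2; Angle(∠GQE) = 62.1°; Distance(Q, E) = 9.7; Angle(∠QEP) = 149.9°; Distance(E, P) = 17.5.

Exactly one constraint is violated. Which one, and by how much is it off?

Distance(E, P) = 17.5 — off by 4.30.

D = (0.00, 0.00) ✓; DN at -29.70° ✓; |DN| = 28.30 ✓; ∠(DN, NH) = 90.00° ✓; |NH| = 18.80 ✓; ∠NHG = 117.8° ✓; |HG| = 14.80 ✓; ∠HGQ = 117.5° ✓; |GQ| = 22.20 ✓; ∠GQE = 62.10° ✓; |QE| = 9.700 ✓; ∠QEP = 149.9° ✓; |EP| = 21.80 ✗.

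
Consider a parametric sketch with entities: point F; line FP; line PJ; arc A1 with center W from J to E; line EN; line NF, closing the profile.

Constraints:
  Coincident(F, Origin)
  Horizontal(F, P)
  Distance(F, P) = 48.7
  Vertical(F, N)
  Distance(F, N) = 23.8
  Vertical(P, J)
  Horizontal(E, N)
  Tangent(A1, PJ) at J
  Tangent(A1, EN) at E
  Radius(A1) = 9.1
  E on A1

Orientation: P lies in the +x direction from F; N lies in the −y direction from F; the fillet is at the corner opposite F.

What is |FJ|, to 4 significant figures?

50.87

F is at the origin; FP is horizontal with |FP| = 48.7 and P on the +x side, so P = (48.70, 0.000). FN is vertical with |FN| = 23.8 and N on the −y side, so N = (0.000, -23.80). The virtual corner opposite F is at (48.70, -23.80). Since A1 is tangent to PJ there, WJ ⟂ PJ and A1 meets EN tangentially, so WE is at right angles to EN, with radius 9.1, so the center W sits 9.1 in from both sides at W = (39.60, -14.70). That places the tangent points at J = (48.70, -14.70) on PJ and E = (39.60, -23.80) on EN. Then |FJ| = |J − F| = 50.87.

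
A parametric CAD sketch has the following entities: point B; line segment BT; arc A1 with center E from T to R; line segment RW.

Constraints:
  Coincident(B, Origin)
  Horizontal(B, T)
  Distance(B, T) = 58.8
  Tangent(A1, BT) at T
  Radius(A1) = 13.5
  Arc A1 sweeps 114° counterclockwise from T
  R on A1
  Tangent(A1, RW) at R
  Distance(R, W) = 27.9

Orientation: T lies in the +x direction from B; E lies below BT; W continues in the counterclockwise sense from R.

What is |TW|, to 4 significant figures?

44.49

On A1, T sits at bearing 90° from E; a 114° counterclockwise sweep puts R at bearing 204°, so R = E + 13.5·(cos 204°, sin 204°) = (46.47, -18.99). Tangency of A1 to RW means the radius ER is perpendicular to RW, so RW runs along (−sin 204°, cos 204°); with |RW| = 27.9, W = (57.82, -44.48). Then |TW| = |W − T| = 44.49.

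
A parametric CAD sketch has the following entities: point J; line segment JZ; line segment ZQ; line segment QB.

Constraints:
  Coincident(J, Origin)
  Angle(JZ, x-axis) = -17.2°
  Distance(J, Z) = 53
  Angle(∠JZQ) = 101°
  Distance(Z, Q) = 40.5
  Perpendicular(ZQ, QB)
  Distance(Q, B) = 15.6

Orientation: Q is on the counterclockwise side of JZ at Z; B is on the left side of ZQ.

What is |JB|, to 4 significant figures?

62.36

∠JZQ = 101.0°, so ZQ runs at -17.2° + (180° − 101.0°) = 61.80° from the x-axis; with |ZQ| = 40.5, Q = Z + 40.5·(cos 61.80°, sin 61.80°) = (69.77, 20.02). ZQ is perpendicular to QB; with |QB| = 15.6 on the left of ZQ, B = Q + 15.6·(-0.8813, 0.4726) = (56.02, 27.39). Then |JB| = |B − J| = 62.36.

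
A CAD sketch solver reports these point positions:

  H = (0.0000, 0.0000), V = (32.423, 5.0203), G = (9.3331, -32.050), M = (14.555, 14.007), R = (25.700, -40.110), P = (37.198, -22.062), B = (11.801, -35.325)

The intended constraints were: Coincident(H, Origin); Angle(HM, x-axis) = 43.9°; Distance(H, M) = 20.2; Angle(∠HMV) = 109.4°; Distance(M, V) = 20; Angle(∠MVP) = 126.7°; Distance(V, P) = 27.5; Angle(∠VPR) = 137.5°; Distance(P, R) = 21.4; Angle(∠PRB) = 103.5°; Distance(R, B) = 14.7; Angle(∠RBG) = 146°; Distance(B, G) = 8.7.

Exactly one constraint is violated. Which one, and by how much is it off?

Distance(B, G) = 8.7 — off by 4.60.

H = (0.00, 0.00) ✓; HM at 43.90° ✓; |HM| = 20.20 ✓; ∠HMV = 109.4° ✓; |MV| = 20.00 ✓; ∠MVP = 126.7° ✓; |VP| = 27.50 ✓; ∠VPR = 137.5° ✓; |PR| = 21.40 ✓; ∠PRB = 103.5° ✓; |RB| = 14.70 ✓; ∠RBG = 146.0° ✓; |BG| = 4.101 ✗.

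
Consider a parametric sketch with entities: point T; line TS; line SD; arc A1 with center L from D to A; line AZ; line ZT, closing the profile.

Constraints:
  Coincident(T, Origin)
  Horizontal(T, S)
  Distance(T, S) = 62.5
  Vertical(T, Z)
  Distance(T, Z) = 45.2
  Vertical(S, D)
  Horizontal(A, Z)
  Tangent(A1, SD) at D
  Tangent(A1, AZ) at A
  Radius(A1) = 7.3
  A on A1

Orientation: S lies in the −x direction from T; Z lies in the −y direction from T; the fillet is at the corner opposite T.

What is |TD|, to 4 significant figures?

73.09

T is at the origin; TS is horizontal with |TS| = 62.5 and S on the −x side, so S = (-62.50, 0.000). TZ is vertical with |TZ| = 45.2 and Z on the −y side, so Z = (0.000, -45.20). The virtual corner opposite T is at (-62.50, -45.20). Tangency of A1 to SD means the radius LD is perpendicular to SD and the tangent condition forces LA to be normal to AZ, with radius 7.3, so the center L sits 7.3 in from both sides at L = (-55.20, -37.90). That places the tangent points at D = (-62.50, -37.90) on SD and A = (-55.20, -45.20) on AZ. Then |TD| = |D − T| = 73.09.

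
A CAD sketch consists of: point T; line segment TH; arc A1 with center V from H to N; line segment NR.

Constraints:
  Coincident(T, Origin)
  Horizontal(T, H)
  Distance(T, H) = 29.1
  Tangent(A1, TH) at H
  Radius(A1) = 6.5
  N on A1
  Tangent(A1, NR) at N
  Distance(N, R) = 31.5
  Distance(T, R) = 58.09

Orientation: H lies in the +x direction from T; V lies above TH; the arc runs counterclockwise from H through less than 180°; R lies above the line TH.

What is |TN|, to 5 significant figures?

35.198

T is at the origin; T and H share the same y with |TH| = 29.1 and H on the +x side, so H = (29.100, 0.0000). The tangent condition forces VH to be normal to TH, so V = H + (0, 6.5) = (29.100, 6.5000). Since VN ⟂ NR (tangency), |VR| = √(6.5² + 31.5²) = 32.164 regardless of where N sits on A1. So R lies on both circle(T, 58.09) and circle(V, 32.164); the above-TH intersection is R = (48.259, 32.335). N is the foot of the tangent from R: N = (34.996, 3.7632).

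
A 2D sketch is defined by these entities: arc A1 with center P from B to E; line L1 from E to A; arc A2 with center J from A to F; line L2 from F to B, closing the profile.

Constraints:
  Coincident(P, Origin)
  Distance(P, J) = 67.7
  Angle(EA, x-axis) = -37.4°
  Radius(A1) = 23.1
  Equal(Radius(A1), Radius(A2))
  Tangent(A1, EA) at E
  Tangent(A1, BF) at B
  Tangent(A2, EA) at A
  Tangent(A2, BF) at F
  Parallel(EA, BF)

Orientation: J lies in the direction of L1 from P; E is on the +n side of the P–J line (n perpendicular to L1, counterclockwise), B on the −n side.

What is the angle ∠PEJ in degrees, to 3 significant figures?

71.2°

P is at the origin and J lies 67.7 along u from P, so J = 67.7·u = (53.8, -41.1). Tangency of A1 to both parallel lines with radius 23.1 puts E and B at P ± 23.1·n: E = (14.0, 18.4), B = (-14.0, -18.4). Then cos ∠PEJ = EP·EJ / (|EP||EJ|), giving 71.2°.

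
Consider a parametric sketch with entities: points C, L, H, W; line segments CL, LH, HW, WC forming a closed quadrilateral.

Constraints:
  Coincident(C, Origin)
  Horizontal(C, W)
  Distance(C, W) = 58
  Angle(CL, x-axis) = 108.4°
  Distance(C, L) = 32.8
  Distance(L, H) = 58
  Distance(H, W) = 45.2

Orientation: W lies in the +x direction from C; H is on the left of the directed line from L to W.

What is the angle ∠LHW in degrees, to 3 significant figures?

92.6°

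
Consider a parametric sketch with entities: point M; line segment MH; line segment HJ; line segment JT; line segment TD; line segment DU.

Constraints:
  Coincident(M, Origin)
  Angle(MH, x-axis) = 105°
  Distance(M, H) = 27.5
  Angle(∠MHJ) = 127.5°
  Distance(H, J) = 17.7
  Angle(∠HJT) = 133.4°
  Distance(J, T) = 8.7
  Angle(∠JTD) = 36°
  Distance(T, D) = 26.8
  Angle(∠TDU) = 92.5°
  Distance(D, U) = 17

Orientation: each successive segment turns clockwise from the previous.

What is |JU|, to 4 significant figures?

23.69

M is at the origin; MH runs at 105.0° with length 27.5, so H = (-7.118, 26.56). ∠MHJ = 127.5° gives HJ at 52.50° from the x-axis; with |HJ| = 17.7, J = (3.658, 40.61). ∠HJT = 133.4° gives JT at 5.900° from the x-axis; with |JT| = 8.7, T = (12.31, 41.50). ∠JTD = 36.0° gives TD at -138.1° from the x-axis; with |TD| = 26.8, D = (-7.636, 23.60). ∠TDU = 92.5° gives DU at 134.4° from the x-axis; with |DU| = 17.0, U = (-19.53, 35.75). Then |JU| = |U − J| = 23.69.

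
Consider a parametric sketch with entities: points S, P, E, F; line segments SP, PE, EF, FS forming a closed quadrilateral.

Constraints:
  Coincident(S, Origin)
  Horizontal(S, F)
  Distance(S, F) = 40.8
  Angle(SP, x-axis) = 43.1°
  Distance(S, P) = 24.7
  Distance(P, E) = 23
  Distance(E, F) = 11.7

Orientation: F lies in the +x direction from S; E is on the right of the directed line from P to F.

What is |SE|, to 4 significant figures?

29.66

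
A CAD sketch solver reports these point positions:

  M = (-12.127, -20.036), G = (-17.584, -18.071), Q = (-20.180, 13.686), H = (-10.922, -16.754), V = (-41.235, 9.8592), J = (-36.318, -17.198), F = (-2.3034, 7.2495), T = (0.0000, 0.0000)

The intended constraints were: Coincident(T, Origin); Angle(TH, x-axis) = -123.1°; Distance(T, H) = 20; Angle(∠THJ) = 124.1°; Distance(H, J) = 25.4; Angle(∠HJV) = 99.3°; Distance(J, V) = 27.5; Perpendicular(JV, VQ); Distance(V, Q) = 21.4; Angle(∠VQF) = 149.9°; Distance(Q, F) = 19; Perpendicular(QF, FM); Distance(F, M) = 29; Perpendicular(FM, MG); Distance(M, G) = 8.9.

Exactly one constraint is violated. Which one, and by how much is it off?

Distance(M, G) = 8.9 — off by 3.10.

T = (0.00, 0.00) ✓; TH at -123.1° ✓; |TH| = 20.00 ✓; ∠THJ = 124.1° ✓; |HJ| = 25.40 ✓; ∠HJV = 99.30° ✓; |JV| = 27.50 ✓; ∠(JV, VQ) = 90.00° ✓; |VQ| = 21.40 ✓; ∠VQF = 149.9° ✓; |QF| = 19.00 ✓; ∠(QF, FM) = 90.00° ✓; |FM| = 29.00 ✓; ∠(FM, MG) = 90.00° ✓; |MG| = 5.800 ✗.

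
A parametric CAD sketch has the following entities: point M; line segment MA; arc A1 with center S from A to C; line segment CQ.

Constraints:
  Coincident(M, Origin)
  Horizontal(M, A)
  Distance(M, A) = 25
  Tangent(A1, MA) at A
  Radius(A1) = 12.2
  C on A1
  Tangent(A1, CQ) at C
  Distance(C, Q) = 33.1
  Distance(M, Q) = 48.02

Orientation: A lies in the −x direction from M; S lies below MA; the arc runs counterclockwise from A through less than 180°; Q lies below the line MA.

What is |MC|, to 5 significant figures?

39.838

Checks: M = (0.00, 0.00) ✓; |SC| = 12.20 ✓; ∠(SC, CQ) = 90.00° ✓; |CQ| = 33.10 ✓; |MQ| = 48.02 ✓.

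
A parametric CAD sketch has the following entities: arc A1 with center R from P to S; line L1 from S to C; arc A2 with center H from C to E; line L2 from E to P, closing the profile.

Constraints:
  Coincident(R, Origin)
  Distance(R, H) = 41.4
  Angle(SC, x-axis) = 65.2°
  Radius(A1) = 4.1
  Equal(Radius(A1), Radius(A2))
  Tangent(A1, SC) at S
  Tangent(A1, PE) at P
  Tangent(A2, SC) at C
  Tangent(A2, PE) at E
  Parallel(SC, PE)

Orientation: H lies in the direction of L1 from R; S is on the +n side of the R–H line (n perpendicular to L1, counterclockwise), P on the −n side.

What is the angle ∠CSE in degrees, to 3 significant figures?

11.2°

The slot axis is L1's direction at 65.2°, so u = (cos 65.2°, sin 65.2°) = (0.419, 0.908) and n = (−sin 65.2°, cos 65.2°) = (-0.908, 0.419). R is at the origin and H lies 41.4 along u from R, so H = 41.4·u = (17.4, 37.6). Tangency of A1 to both parallel lines with radius 4.1 puts S and P at R ± 4.1·n: S = (-3.72, 1.72), P = (3.72, -1.72). Equal radii place C and E the same way about H: C = H + 4.1·n = (13.6, 39.3), E = H − 4.1·n = (21.1, 35.9). Then cos ∠CSE = SC·SE / (|SC||SE|), giving 11.2°.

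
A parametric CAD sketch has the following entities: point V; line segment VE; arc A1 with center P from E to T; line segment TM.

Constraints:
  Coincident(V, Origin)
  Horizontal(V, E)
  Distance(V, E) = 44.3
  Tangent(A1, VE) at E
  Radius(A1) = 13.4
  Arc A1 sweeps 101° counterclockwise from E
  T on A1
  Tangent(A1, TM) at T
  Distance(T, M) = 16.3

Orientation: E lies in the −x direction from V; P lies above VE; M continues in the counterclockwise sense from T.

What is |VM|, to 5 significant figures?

46.848

V is at the origin; VE is horizontal with |VE| = 44.3 and E on the −x side, so E = (-44.300, 0.0000). The tangent condition forces PE to be normal to VE, so P = E + (0, 13.4) = (-44.300, 13.400). On A1, E sits at bearing -90° from P; a 101° counterclockwise sweep puts T at bearing 11°, so T = P + 13.4·(cos 11°, sin 11°) = (-31.146, 15.957). A1 meets TM tangentially, so PT is at right angles to TM, so TM runs along (−sin 11°, cos 11°); with |TM| = 16.3, M = (-34.256, 31.957). Then |VM| = |M − V| = 46.848.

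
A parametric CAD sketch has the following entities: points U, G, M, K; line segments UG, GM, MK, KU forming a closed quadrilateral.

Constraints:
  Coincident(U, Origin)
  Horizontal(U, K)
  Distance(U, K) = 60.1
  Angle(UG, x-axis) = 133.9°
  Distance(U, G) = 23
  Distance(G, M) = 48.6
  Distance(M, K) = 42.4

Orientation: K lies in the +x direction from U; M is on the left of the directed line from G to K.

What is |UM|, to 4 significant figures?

43.20

Checks: |GM| = 48.60 ✓; |MK| = 42.40 ✓.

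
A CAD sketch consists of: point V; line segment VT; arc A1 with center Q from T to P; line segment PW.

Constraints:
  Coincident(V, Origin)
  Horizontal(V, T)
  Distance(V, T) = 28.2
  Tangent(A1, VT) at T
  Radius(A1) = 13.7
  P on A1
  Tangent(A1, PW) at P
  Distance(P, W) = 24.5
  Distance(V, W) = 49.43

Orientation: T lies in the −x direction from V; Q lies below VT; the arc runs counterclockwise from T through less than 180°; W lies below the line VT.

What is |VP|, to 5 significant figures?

44.986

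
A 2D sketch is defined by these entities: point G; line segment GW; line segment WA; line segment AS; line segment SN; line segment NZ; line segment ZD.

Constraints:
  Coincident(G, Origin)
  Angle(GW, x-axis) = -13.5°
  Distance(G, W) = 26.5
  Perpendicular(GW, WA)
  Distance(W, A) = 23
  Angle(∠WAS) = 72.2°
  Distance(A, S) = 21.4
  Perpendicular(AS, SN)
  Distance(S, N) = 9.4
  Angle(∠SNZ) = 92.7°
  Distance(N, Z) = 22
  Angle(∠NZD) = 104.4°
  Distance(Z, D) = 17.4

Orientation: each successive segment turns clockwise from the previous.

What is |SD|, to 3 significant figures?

27.8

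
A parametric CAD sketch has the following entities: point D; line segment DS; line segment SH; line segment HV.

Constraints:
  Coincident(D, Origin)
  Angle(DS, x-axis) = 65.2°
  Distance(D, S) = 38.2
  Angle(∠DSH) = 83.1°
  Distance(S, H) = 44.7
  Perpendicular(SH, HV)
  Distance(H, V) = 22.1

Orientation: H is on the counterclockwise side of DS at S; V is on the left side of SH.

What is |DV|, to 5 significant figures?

43.119

D is at the origin; DS runs at 65.2° with length 38.2, so S = 38.2·(cos 65.2°, sin 65.2°) = (16.023, 34.677). ∠DSH = 83.1°, so SH runs at 65.2° + (180° − 83.1°) = 162.10° from the x-axis; with |SH| = 44.7, H = S + 44.7·(cos 162.10°, sin 162.10°) = (-26.513, 48.416). SH ⟂ HV; with |HV| = 22.1 on the left of SH, V = H + 22.1·(-0.30736, -0.95159) = (-33.306, 27.386). Then |DV| = |V − D| = 43.119.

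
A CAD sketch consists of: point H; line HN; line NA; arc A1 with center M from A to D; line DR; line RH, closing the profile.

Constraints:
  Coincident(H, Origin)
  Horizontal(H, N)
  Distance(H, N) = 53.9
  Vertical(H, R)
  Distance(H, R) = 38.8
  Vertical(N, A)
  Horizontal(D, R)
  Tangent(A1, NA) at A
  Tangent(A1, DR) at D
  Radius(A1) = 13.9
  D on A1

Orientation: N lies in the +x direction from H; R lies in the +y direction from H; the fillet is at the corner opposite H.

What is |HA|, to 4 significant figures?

59.37

The virtual corner opposite H is at (53.90, 38.80). Tangency of A1 to NA means the radius MA is perpendicular to NA and tangency of A1 to DR means the radius MD is perpendicular to DR, with radius 13.9, so the center M sits 13.9 in from both sides at M = (40.00, 24.90). That places the tangent points at A = (53.90, 24.90) on NA and D = (40.00, 38.80) on DR. Then |HA| = |A − H| = 59.37.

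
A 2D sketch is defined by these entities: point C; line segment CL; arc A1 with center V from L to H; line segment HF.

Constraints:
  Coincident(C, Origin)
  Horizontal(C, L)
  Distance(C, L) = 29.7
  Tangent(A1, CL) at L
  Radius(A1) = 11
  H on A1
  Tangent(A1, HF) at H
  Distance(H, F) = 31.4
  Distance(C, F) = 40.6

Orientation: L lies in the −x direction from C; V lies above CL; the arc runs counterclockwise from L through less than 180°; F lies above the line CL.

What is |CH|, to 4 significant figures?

20.78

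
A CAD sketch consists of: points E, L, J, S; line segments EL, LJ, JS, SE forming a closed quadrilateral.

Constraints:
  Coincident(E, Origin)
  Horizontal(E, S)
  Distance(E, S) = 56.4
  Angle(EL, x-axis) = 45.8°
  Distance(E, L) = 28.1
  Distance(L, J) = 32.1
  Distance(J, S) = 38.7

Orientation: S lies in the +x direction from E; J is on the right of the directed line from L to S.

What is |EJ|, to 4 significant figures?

22.95

Checks: |LJ| = 32.10 ✓; |JS| = 38.70 ✓.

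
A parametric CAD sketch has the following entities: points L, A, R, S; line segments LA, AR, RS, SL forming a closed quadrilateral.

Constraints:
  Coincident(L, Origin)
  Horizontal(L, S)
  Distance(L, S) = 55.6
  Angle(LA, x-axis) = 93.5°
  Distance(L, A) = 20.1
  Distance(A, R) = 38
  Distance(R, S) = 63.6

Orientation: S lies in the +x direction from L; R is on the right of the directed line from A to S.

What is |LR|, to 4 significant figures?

18.53

Checks: |AR| = 38.00 ✓; |RS| = 63.60 ✓.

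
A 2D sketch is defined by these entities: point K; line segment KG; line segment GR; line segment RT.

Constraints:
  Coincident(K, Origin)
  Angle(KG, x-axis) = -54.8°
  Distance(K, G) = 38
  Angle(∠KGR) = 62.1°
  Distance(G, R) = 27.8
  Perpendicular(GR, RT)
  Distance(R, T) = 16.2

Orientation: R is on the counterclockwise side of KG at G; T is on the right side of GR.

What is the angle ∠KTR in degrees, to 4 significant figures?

11.38°

∠KGR = 62.1°, so GR runs at -54.8° + (180° − 62.1°) = 63.10° from the x-axis; with |GR| = 27.8, R = G + 27.8·(cos 63.10°, sin 63.10°) = (34.48, -6.260). GR ⟂ RT; with |RT| = 16.2 on the right of GR, T = R + 16.2·(0.8918, -0.4524) = (48.93, -13.59). Then cos ∠KTR = TK·TR / (|TK||TR|), giving 11.38°.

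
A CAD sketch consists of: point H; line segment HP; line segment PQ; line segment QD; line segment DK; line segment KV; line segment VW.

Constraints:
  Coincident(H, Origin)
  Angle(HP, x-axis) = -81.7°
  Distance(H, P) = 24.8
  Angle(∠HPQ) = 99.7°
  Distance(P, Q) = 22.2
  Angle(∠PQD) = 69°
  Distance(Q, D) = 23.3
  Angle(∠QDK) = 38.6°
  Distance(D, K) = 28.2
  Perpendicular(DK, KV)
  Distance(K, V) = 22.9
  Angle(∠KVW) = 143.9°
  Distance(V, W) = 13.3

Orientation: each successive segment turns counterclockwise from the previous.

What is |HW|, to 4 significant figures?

54.52

DK is perpendicular to KV, so KV runs at -19.00°; with |KV| = 22.9, V = (30.43, -37.25). ∠KVW = 143.9° gives VW at 17.10° from the x-axis; with |VW| = 13.3, W = (43.14, -33.34). Then |HW| = |W − H| = 54.52.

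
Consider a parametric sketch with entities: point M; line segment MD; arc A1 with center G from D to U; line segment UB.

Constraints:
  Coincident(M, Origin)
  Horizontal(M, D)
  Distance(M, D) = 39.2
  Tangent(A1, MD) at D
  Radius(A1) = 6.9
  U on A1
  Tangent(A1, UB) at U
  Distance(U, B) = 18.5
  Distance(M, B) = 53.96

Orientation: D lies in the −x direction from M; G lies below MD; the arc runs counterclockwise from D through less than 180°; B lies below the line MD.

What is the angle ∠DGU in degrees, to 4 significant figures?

83.82°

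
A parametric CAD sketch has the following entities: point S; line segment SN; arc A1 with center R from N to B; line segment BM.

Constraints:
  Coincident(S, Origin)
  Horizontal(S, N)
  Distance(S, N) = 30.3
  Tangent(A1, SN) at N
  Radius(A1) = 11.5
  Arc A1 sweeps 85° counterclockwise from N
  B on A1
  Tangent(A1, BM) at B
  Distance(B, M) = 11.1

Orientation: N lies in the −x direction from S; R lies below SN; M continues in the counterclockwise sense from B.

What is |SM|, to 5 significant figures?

47.853

S is at the origin; SN is horizontal with |SN| = 30.3 and N on the −x side, so N = (-30.300, 0.0000). Since A1 is tangent to SN there, RN ⟂ SN, so R = N + (0, -11.5) = (-30.300, -11.500). On A1, N sits at bearing 90° from R; an 85° counterclockwise sweep puts B at bearing 175°, so B = R + 11.5·(cos 175°, sin 175°) = (-41.756, -10.498). Tangency of A1 to BM means the radius RB is perpendicular to BM, so BM runs along (−sin 175°, cos 175°); with |BM| = 11.1, M = (-42.724, -21.555). Then |SM| = |M − S| = 47.853.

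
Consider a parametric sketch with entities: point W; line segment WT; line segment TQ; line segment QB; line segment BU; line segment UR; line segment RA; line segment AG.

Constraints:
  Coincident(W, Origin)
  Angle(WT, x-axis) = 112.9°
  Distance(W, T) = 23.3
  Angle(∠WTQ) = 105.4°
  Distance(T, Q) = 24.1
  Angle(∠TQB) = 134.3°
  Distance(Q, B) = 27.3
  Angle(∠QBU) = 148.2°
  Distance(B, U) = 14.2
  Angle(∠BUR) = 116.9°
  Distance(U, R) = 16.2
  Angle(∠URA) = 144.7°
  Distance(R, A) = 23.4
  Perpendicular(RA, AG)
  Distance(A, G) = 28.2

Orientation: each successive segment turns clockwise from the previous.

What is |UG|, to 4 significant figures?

41.18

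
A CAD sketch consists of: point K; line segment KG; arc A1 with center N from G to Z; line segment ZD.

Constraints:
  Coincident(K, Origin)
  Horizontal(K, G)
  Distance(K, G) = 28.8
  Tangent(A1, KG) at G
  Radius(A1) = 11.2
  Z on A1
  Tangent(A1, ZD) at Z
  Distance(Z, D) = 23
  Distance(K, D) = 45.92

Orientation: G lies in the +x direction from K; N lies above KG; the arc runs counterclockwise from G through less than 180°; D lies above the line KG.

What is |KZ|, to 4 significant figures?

42.03

Checks: |KG| = 28.80 ✓; |NZ| = 11.20 ✓; ∠(NZ, ZD) = 90.00° ✓; |ZD| = 23.00 ✓; |KD| = 45.92 ✓.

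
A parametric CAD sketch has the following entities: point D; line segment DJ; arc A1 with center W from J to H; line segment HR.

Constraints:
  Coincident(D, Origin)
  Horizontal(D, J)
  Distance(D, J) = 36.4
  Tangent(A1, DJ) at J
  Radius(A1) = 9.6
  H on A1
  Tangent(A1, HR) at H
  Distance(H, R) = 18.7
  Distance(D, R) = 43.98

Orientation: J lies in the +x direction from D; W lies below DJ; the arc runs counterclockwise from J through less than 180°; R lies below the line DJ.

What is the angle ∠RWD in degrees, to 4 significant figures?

92.73°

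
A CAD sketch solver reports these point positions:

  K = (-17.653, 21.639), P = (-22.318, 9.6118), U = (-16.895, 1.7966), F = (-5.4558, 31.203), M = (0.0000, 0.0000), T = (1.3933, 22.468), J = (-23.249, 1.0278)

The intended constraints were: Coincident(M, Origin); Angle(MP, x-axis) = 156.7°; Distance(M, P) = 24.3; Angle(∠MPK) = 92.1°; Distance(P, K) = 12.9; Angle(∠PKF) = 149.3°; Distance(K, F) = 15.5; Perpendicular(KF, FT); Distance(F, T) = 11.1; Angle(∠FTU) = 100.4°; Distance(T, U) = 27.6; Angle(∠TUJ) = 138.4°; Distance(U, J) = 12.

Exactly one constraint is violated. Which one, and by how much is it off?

Distance(U, J) = 12 — off by 5.60.

M = (0.00, 0.00) ✓; MP at 156.7° ✓; |MP| = 24.30 ✓; ∠MPK = 92.10° ✓; |PK| = 12.90 ✓; ∠PKF = 149.3° ✓; |KF| = 15.50 ✓; ∠(KF, FT) = 90.00° ✓; |FT| = 11.10 ✓; ∠FTU = 100.4° ✓; |TU| = 27.60 ✓; ∠TUJ = 138.4° ✓; |UJ| = 6.400 ✗.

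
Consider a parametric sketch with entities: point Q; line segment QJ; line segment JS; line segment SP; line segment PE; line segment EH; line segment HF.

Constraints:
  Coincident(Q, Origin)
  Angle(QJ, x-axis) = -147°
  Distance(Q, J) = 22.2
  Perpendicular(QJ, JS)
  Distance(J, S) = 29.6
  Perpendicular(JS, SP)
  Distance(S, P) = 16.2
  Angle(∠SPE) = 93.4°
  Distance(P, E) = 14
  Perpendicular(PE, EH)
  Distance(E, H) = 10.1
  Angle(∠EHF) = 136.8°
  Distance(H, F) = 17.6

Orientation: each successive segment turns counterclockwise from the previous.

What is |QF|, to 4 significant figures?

38.98

Q is at the origin; QJ runs at -147.0° with length 22.2, so J = (-18.62, -12.09). QJ ⟂ JS, so JS runs at -57.00°; with |JS| = 29.6, S = (-2.497, -36.92). The perpendicularity gives SP at right angles to JS, so SP runs at 33.00°; with |SP| = 16.2, P = (11.09, -28.09). ∠SPE = 93.4° gives PE at 119.6° from the x-axis; with |PE| = 14.0, E = (4.174, -15.92). PE ⟂ EH, so EH runs at -150.4°; with |EH| = 10.1, H = (-4.608, -20.91). ∠EHF = 136.8° gives HF at -107.2° from the x-axis; with |HF| = 17.6, F = (-9.812, -37.72). Then |QF| = |F − Q| = 38.98.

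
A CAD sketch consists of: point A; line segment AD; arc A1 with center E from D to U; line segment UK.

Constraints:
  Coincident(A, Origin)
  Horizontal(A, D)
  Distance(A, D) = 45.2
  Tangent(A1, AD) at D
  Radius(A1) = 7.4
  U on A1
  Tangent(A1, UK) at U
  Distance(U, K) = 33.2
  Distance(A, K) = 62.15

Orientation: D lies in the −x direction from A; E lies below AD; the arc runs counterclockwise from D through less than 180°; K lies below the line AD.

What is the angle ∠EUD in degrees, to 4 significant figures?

39.69°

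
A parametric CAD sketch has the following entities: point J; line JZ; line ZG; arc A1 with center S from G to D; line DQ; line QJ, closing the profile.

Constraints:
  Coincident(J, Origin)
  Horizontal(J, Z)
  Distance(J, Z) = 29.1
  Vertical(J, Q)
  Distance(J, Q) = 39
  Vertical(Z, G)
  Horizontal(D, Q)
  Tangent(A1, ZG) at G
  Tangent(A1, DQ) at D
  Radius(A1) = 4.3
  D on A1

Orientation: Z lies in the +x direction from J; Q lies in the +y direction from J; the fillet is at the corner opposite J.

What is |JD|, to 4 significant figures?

46.22

The virtual corner opposite J is at (29.10, 39.00). Since A1 is tangent to ZG there, SG ⟂ ZG and A1 meets DQ tangentially, so SD is at right angles to DQ, with radius 4.3, so the center S sits 4.3 in from both sides at S = (24.80, 34.70). That places the tangent points at G = (29.10, 34.70) on ZG and D = (24.80, 39.00) on DQ. Then |JD| = |D − J| = 46.22.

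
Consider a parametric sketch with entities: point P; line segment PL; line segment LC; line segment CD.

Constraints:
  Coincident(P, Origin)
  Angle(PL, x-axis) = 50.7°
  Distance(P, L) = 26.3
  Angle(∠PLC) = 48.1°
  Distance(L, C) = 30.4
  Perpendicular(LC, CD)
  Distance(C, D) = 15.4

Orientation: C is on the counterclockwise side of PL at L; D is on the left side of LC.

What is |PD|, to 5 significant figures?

13.498

P is at the origin; PL runs at 50.7° with length 26.3, so L = 26.3·(cos 50.7°, sin 50.7°) = (16.658, 20.352). ∠PLC = 48.1°, so LC runs at 50.7° + (180° − 48.1°) = 182.60° from the x-axis; with |LC| = 30.4, C = L + 30.4·(cos 182.60°, sin 182.60°) = (-13.711, 18.973). LC is perpendicular to CD; with |CD| = 15.4 on the left of LC, D = C + 15.4·(0.045363, -0.99897) = (-13.012, 3.5888). Then |PD| = |D − P| = 13.498.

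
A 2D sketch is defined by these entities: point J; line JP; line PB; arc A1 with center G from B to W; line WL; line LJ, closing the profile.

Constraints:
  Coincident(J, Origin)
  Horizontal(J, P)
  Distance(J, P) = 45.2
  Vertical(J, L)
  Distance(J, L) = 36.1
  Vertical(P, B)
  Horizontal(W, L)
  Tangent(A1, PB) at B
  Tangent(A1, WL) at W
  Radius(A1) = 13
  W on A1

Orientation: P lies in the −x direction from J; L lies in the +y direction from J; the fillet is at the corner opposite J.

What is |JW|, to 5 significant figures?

48.374

J is at the origin; J and P share the same y with |JP| = 45.2 and P on the −x side, so P = (-45.200, 0.0000). J and L share the same x with |JL| = 36.1 and L on the +y side, so L = (0.0000, 36.100). The virtual corner opposite J is at (-45.200, 36.100). Tangency of A1 to PB means the radius GB is perpendicular to PB and tangency of A1 to WL means the radius GW is perpendicular to WL, with radius 13.0, so the center G sits 13.0 in from both sides at G = (-32.200, 23.100). That places the tangent points at B = (-45.200, 23.100) on PB and W = (-32.200, 36.100) on WL. Then |JW| = |W − J| = 48.374.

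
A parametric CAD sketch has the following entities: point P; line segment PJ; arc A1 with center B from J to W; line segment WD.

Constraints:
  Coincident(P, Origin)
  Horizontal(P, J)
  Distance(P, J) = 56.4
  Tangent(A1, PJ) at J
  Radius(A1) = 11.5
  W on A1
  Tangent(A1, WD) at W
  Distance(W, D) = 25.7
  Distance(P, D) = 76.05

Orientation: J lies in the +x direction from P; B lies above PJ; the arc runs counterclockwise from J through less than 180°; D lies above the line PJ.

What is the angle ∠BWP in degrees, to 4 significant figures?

5.889°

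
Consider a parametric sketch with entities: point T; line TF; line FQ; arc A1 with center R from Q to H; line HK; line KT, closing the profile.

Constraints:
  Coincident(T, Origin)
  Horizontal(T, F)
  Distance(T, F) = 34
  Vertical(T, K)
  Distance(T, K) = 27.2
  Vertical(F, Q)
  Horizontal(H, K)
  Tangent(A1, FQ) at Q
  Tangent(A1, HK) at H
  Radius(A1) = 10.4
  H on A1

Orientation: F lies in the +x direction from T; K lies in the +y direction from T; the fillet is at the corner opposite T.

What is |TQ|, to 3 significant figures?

37.9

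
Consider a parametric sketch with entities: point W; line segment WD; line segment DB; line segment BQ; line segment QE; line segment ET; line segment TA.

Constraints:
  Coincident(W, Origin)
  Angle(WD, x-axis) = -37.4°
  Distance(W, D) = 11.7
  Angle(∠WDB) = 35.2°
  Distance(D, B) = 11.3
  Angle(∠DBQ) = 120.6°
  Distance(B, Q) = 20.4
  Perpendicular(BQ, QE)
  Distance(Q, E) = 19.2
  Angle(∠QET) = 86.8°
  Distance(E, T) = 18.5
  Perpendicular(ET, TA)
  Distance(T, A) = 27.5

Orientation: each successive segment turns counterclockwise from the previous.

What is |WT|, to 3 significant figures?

13.6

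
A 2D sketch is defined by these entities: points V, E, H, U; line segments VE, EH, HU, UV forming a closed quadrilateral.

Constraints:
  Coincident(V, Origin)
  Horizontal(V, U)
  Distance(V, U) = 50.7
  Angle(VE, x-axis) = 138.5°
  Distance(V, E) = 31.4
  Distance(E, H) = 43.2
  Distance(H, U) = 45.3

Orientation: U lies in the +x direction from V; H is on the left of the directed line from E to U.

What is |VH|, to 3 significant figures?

36.6

V is at the origin; V and U share the same y with |VU| = 50.7 and U in +x, so U = (50.7, 0). VE runs at 138.5° with |VE| = 31.4, so E = (-23.5, 20.8). H is determined by |EH| = 43.2 and |HU| = 45.3 together: it lies at the intersection of circle(E, 43.2) and circle(U, 45.3). With |EU| = 77.1, the foot of the radical line on EU is 37.3 from E and the perpendicular offset is √(43.2² − 37.3²) = 21.7. Taking the left-of-EU solution: H = (18.3, 31.7).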